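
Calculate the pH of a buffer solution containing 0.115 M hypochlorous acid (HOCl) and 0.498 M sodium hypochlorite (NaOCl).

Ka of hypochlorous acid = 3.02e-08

pKa = -log(3.02e-08) = 7.52. pH = pKa + log([A⁻]/[HA]) = 7.52 + log(0.498/0.115)

pH = 8.16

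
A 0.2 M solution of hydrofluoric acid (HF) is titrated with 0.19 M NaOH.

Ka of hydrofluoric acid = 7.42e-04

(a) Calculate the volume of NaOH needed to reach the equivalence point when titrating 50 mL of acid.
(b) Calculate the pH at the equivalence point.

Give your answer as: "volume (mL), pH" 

moles acid = 0.2 × 50/1000 = 0.01 mol; V_base = moles/0.19 × 1000 = 52.6 mL. At equivalence only the conjugate base is present: [A⁻] = 0.01/0.103 = 9.7436e-02 M. Kb = Kw/Ka = 1.35e-11; [OH⁻] = √(Kb × [A⁻]) = 1.1459e-06; pOH = 5.94; pH = 14 - pOH = 8.06.

V = 52.6 mL, pH = 8.06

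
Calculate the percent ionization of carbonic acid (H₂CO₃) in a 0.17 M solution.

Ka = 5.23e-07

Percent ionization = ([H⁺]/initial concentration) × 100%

Using Ka equilibrium: x² + Ka×x - Ka×C = 0. Solving: [H⁺] = 2.9792e-04. Percent = (2.9792e-04/0.17) × 100

Percent ionization = 0.175%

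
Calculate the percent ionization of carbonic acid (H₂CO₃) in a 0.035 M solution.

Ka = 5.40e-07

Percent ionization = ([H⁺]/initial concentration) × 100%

Using Ka equilibrium: x² + Ka×x - Ka×C = 0. Solving: [H⁺] = 1.3721e-04. Percent = (1.3721e-04/0.035) × 100

Percent ionization = 0.392%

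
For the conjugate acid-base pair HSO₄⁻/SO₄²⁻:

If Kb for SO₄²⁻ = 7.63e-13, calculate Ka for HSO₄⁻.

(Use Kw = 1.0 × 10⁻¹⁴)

For a conjugate pair Ka × Kb = Kw, so Ka = Kw/Kb = 1.0 × 10⁻¹⁴ / 7.63e-13 = 1.31e-02.

K_a = 1.31e-02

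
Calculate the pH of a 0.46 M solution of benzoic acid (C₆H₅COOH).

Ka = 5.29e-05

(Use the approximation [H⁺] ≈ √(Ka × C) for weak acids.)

[H⁺] = √(Ka × C) = √(5.29e-05 × 0.46) = 4.9330e-03. pH = -log(4.9330e-03)

pH = 2.31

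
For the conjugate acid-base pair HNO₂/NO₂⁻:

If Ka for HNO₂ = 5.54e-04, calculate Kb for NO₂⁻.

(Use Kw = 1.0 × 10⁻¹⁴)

For a conjugate pair Ka × Kb = Kw, so Kb = Kw/Ka = 1.0 × 10⁻¹⁴ / 5.54e-04 = 1.81e-11.

K_b = 1.81e-11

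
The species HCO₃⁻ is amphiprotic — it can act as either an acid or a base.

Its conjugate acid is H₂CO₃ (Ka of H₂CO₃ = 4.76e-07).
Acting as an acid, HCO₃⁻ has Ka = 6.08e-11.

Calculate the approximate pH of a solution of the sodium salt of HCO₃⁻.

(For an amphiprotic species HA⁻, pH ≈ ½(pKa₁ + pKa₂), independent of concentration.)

pKa₁ = -log(4.76e-07) = 6.32; pKa₂ = -log(6.08e-11) = 10.22. For an amphiprotic species, pH ≈ ½(pKa₁ + pKa₂) = ½(6.32 + 10.22) = 8.27.

pH = 8.27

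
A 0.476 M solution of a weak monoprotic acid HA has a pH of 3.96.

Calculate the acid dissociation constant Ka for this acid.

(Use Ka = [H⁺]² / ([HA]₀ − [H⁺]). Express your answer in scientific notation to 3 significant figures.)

[H⁺] = 10^(−pH) = 10^(−3.96) = 1.096e-04 M. For HA ⇌ H⁺ + A⁻, Ka = [H⁺][A⁻]/[HA] = [H⁺]² / ([HA]₀ − [H⁺]) = (1.096e-04)² / (0.476 − 1.096e-04) = 2.53e-08.

K_a = 2.53e-08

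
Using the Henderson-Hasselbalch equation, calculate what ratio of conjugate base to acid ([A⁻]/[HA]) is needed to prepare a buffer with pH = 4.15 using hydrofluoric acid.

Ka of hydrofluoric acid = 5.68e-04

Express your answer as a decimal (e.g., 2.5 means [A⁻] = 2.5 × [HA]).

pKa = -log(5.68e-04) = 3.2457. pH = pKa + log([A⁻]/[HA]), so log([A⁻]/[HA]) = pH − pKa = 4.15 − 3.2457 = 0.9043. [A⁻]/[HA] = 10^(0.9043) = 8.02

[A⁻]/[HA] = 8.02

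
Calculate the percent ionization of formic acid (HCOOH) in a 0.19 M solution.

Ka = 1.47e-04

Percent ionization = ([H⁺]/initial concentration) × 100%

Using Ka equilibrium: x² + Ka×x - Ka×C = 0. Solving: [H⁺] = 5.2119e-03. Percent = (5.2119e-03/0.19) × 100

Percent ionization = 2.74%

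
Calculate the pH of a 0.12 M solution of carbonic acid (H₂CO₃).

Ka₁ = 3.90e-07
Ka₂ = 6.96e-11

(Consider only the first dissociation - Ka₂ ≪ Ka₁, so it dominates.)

First dissociation dominates. From Ka₁ = [H⁺][HA⁻]/[H₂A], x² + Ka₁·x − Ka₁·C = 0 with C = 0.12 M and Ka₁ = 3.90e-07. Solving: [H⁺] = (−Ka₁ + √(Ka₁² + 4·Ka₁·C)) / 2 = 2.1614e-04 M. pH = -log(2.1614e-04) = 3.67.

pH = 3.67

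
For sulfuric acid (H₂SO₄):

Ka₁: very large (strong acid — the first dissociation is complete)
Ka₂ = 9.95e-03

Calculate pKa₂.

pKa₂ = -log(Ka₂) = -log(9.95e-03) = 2.00.

pK_{a2} = 2.00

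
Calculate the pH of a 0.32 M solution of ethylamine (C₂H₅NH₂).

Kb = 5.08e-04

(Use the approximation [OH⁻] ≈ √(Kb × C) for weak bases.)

[OH⁻] = √(Kb × C) = √(5.08e-04 × 0.32) = 1.2750e-02. pOH = 1.89, pH = 14 - pOH

pH = 12.11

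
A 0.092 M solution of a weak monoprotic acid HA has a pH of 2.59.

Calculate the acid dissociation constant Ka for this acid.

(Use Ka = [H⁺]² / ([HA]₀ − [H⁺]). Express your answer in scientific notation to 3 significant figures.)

[H⁺] = 10^(−pH) = 10^(−2.59) = 2.570e-03 M. For HA ⇌ H⁺ + A⁻, Ka = [H⁺][A⁻]/[HA] = [H⁺]² / ([HA]₀ − [H⁺]) = (2.570e-03)² / (0.092 − 2.570e-03) = 7.39e-05.

K_a = 7.39e-05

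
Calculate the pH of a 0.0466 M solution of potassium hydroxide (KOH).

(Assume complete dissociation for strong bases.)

[OH⁻] = 0.0466 M for strong base. pOH = -log[OH⁻] = 1.33, pH = 14 - pOH

pH = 12.67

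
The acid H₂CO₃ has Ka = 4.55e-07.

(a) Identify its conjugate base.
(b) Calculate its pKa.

(a) The conjugate base is formed by removing one H⁺ from H₂CO₃, giving HCO₃⁻. (b) pKa = -log(Ka) = -log(4.55e-07) = 6.34.

Conjugate base: HCO₃⁻; pK_a = 6.34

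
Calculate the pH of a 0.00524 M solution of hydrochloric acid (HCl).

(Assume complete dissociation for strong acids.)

[H⁺] = 0.00524 M for strong acid. pH = -log[H⁺] = -log(0.00524)

pH = 2.28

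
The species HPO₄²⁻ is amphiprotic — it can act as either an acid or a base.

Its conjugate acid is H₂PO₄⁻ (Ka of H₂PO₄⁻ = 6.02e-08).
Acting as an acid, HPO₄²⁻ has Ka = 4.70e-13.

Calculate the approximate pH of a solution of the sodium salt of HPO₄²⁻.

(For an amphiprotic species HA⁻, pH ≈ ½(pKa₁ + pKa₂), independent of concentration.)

pKa₁ = -log(6.02e-08) = 7.22; pKa₂ = -log(4.70e-13) = 12.33. For an amphiprotic species, pH ≈ ½(pKa₁ + pKa₂) = ½(7.22 + 12.33) = 9.77.

pH = 9.77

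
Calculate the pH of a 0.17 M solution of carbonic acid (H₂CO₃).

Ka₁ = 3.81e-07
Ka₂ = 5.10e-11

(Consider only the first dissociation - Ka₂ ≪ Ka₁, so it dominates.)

First dissociation dominates. From Ka₁ = [H⁺][HA⁻]/[H₂A], x² + Ka₁·x − Ka₁·C = 0 with C = 0.17 M and Ka₁ = 3.81e-07. Solving: [H⁺] = (−Ka₁ + √(Ka₁² + 4·Ka₁·C)) / 2 = 2.5431e-04 M. pH = -log(2.5431e-04) = 3.59.

pH = 3.59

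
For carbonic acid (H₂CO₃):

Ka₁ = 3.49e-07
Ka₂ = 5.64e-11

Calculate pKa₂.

pKa₂ = -log(Ka₂) = -log(5.64e-11) = 10.25.

pK_{a2} = 10.25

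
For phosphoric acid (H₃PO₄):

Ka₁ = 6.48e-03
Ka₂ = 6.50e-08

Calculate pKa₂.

pKa₂ = -log(Ka₂) = -log(6.50e-08) = 7.19.

pK_{a2} = 7.19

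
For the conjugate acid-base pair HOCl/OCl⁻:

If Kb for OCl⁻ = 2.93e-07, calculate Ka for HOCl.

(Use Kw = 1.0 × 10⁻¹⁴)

For a conjugate pair Ka × Kb = Kw, so Ka = Kw/Kb = 1.0 × 10⁻¹⁴ / 2.93e-07 = 3.41e-08.

K_a = 3.41e-08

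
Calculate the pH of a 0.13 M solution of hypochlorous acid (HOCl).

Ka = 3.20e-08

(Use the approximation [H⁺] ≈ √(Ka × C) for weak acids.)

[H⁺] = √(Ka × C) = √(3.20e-08 × 0.13) = 6.4498e-05. pH = -log(6.4498e-05)

pH = 4.19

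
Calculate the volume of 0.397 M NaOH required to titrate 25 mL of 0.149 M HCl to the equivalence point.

At equivalence: moles acid = moles base. moles HCl = 0.149 × 25/1000 = 0.003725 mol. V_base = moles / 0.397 × 1000 = 9.4 mL.

V_{base} = 9.4 mL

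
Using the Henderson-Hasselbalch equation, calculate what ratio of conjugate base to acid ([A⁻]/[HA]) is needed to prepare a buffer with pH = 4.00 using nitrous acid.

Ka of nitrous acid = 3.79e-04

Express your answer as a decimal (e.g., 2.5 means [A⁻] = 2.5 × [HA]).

pKa = -log(3.79e-04) = 3.4214. pH = pKa + log([A⁻]/[HA]), so log([A⁻]/[HA]) = pH − pKa = 4.00 − 3.4214 = 0.5786. [A⁻]/[HA] = 10^(0.5786) = 3.79

[A⁻]/[HA] = 3.79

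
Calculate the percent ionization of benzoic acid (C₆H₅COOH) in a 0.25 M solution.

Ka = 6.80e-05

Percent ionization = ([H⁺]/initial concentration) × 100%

Using Ka equilibrium: x² + Ka×x - Ka×C = 0. Solving: [H⁺] = 4.0892e-03. Percent = (4.0892e-03/0.25) × 100

Percent ionization = 1.64%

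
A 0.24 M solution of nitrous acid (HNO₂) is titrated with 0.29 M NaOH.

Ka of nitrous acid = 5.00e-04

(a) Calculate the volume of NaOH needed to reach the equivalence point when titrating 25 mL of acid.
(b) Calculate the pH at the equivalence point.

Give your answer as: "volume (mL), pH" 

moles acid = 0.24 × 25/1000 = 0.006 mol; V_base = moles/0.29 × 1000 = 20.7 mL. At equivalence only the conjugate base is present: [A⁻] = 0.006/0.046 = 1.3132e-01 M. Kb = Kw/Ka = 2.00e-11; [OH⁻] = √(Kb × [A⁻]) = 1.6206e-06; pOH = 5.79; pH = 14 - pOH = 8.21.

V = 20.7 mL, pH = 8.21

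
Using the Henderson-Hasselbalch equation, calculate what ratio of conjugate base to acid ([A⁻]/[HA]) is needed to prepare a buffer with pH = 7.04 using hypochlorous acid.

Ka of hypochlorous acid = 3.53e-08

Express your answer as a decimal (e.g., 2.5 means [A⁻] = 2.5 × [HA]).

pKa = -log(3.53e-08) = 7.4522. pH = pKa + log([A⁻]/[HA]), so log([A⁻]/[HA]) = pH − pKa = 7.04 − 7.4522 = -0.4122. [A⁻]/[HA] = 10^(-0.4122) = 0.387

[A⁻]/[HA] = 0.387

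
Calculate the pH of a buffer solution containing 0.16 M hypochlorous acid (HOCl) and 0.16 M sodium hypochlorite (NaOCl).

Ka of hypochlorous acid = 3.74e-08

pKa = -log(3.74e-08) = 7.43. pH = pKa + log([A⁻]/[HA]) = 7.43 + log(0.16/0.16)

pH = 7.43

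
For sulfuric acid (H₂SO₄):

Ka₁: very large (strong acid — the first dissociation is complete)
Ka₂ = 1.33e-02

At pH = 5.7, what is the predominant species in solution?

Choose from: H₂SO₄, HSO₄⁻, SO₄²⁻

The first dissociation is complete, so H₂SO₄ itself is never the predominant species in water; pKa₂ = -log(1.33e-02) = 1.88. For a polyprotic acid the predominant species crosses at each pKa: below pKa_n the protonated form dominates, above it the deprotonated form does. At pH = 5.7, the predominant species is SO₄²⁻.

SO₄²⁻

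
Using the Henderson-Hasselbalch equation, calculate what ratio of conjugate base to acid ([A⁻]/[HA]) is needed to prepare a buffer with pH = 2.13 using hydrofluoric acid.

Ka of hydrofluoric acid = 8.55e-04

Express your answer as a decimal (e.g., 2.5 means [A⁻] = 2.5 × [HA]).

pKa = -log(8.55e-04) = 3.0680. pH = pKa + log([A⁻]/[HA]), so log([A⁻]/[HA]) = pH − pKa = 2.13 − 3.0680 = -0.9380. [A⁻]/[HA] = 10^(-0.9380) = 0.115

[A⁻]/[HA] = 0.115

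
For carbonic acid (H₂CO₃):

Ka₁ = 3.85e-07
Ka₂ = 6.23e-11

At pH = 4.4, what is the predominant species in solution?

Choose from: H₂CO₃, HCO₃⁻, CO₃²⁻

pKa₁ = 6.41, pKa₂ = 10.21. For a polyprotic acid the predominant species crosses at each pKa: below pKa_n the protonated form dominates, above it the deprotonated form does. At pH = 4.4, the predominant species is H₂CO₃.

H₂CO₃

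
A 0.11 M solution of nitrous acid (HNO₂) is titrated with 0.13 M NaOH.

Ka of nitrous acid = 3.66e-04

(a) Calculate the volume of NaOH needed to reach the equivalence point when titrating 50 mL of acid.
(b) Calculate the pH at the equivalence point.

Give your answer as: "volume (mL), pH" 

moles acid = 0.11 × 50/1000 = 0.0055 mol; V_base = moles/0.13 × 1000 = 42.3 mL. At equivalence only the conjugate base is present: [A⁻] = 0.0055/0.092 = 5.9583e-02 M. Kb = Kw/Ka = 2.73e-11; [OH⁻] = √(Kb × [A⁻]) = 1.2759e-06; pOH = 5.89; pH = 14 - pOH = 8.11.

V = 42.3 mL, pH = 8.11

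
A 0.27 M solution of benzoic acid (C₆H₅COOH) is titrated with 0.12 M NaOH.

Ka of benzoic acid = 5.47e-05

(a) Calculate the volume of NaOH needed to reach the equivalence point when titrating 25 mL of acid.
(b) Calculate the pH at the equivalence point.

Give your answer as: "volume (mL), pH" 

moles acid = 0.27 × 25/1000 = 0.00675 mol; V_base = moles/0.12 × 1000 = 56.2 mL. At equivalence only the conjugate base is present: [A⁻] = 0.00675/0.081 = 8.3077e-02 M. Kb = Kw/Ka = 1.83e-10; [OH⁻] = √(Kb × [A⁻]) = 3.8971e-06; pOH = 5.41; pH = 14 - pOH = 8.59.

V = 56.2 mL, pH = 8.59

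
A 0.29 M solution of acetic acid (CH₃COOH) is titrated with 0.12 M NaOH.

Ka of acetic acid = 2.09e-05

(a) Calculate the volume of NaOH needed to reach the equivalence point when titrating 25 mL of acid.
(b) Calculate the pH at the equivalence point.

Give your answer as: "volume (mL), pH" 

moles acid = 0.29 × 25/1000 = 0.00725 mol; V_base = moles/0.12 × 1000 = 60.4 mL. At equivalence only the conjugate base is present: [A⁻] = 0.00725/0.085 = 8.4878e-02 M. Kb = Kw/Ka = 4.78e-10; [OH⁻] = √(Kb × [A⁻]) = 6.3727e-06; pOH = 5.20; pH = 14 - pOH = 8.80.

V = 60.4 mL, pH = 8.80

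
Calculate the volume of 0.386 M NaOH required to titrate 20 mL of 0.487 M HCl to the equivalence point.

At equivalence: moles acid = moles base. moles HCl = 0.487 × 20/1000 = 0.00974 mol. V_base = moles / 0.386 × 1000 = 25.2 mL.

V_{base} = 25.2 mL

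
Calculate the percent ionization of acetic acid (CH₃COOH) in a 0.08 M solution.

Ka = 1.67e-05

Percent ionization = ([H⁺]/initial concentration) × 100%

Using Ka equilibrium: x² + Ka×x - Ka×C = 0. Solving: [H⁺] = 1.1475e-03. Percent = (1.1475e-03/0.08) × 100

Percent ionization = 1.43%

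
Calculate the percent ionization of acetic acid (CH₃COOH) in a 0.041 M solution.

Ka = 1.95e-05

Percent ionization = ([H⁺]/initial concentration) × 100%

Using Ka equilibrium: x² + Ka×x - Ka×C = 0. Solving: [H⁺] = 8.8445e-04. Percent = (8.8445e-04/0.041) × 100

Percent ionization = 2.16%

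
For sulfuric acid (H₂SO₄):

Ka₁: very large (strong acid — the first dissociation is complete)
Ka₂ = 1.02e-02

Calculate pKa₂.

pKa₂ = -log(Ka₂) = -log(1.02e-02) = 1.99.

pK_{a2} = 1.99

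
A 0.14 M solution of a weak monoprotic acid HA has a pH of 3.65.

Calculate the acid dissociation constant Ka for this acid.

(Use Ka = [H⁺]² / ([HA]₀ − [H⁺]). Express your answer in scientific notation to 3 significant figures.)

[H⁺] = 10^(−pH) = 10^(−3.65) = 2.239e-04 M. For HA ⇌ H⁺ + A⁻, Ka = [H⁺][A⁻]/[HA] = [H⁺]² / ([HA]₀ − [H⁺]) = (2.239e-04)² / (0.14 − 2.239e-04) = 3.59e-07.

K_a = 3.59e-07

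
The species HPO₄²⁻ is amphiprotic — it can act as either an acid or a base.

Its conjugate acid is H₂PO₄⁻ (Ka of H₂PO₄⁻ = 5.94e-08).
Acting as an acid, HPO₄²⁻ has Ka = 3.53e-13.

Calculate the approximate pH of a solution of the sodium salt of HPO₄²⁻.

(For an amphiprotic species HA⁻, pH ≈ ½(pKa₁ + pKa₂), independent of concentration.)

pKa₁ = -log(5.94e-08) = 7.23; pKa₂ = -log(3.53e-13) = 12.45. For an amphiprotic species, pH ≈ ½(pKa₁ + pKa₂) = ½(7.23 + 12.45) = 9.84.

pH = 9.84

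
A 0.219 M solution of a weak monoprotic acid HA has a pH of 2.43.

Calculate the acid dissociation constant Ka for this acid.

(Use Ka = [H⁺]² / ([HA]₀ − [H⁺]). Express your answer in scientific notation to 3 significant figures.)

[H⁺] = 10^(−pH) = 10^(−2.43) = 3.715e-03 M. For HA ⇌ H⁺ + A⁻, Ka = [H⁺][A⁻]/[HA] = [H⁺]² / ([HA]₀ − [H⁺]) = (3.715e-03)² / (0.219 − 3.715e-03) = 6.41e-05.

K_a = 6.41e-05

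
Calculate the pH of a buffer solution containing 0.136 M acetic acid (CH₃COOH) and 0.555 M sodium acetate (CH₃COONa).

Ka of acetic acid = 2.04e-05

pKa = -log(2.04e-05) = 4.69. pH = pKa + log([A⁻]/[HA]) = 4.69 + log(0.555/0.136)

pH = 5.30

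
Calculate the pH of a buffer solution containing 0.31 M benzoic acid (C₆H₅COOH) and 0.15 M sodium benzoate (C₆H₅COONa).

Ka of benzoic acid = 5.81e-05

pKa = -log(5.81e-05) = 4.24. pH = pKa + log([A⁻]/[HA]) = 4.24 + log(0.15/0.31)

pH = 3.92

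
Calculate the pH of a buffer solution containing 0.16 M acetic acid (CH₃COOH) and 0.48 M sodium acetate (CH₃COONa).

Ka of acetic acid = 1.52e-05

pKa = -log(1.52e-05) = 4.82. pH = pKa + log([A⁻]/[HA]) = 4.82 + log(0.48/0.16)

pH = 5.30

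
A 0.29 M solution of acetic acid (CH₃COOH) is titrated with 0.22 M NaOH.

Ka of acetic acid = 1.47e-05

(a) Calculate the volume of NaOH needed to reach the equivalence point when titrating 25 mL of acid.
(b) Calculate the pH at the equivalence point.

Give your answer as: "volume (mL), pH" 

moles acid = 0.29 × 25/1000 = 0.00725 mol; V_base = moles/0.22 × 1000 = 33.0 mL. At equivalence only the conjugate base is present: [A⁻] = 0.00725/0.058 = 1.2510e-01 M. Kb = Kw/Ka = 6.80e-10; [OH⁻] = √(Kb × [A⁻]) = 9.2250e-06; pOH = 5.04; pH = 14 - pOH = 8.96.

V = 33.0 mL, pH = 8.96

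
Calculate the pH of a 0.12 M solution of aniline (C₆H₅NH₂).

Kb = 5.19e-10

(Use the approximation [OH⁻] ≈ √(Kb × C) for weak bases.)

[OH⁻] = √(Kb × C) = √(5.19e-10 × 0.12) = 7.8918e-06. pOH = 5.10, pH = 14 - pOH

pH = 8.90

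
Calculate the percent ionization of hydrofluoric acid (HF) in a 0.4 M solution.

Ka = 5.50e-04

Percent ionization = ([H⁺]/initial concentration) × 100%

Using Ka equilibrium: x² + Ka×x - Ka×C = 0. Solving: [H⁺] = 1.4560e-02. Percent = (1.4560e-02/0.4) × 100

Percent ionization = 3.64%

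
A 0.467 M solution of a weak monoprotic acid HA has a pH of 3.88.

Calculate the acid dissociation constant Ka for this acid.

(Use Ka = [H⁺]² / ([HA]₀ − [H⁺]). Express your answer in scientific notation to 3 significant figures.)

[H⁺] = 10^(−pH) = 10^(−3.88) = 1.318e-04 M. For HA ⇌ H⁺ + A⁻, Ka = [H⁺][A⁻]/[HA] = [H⁺]² / ([HA]₀ − [H⁺]) = (1.318e-04)² / (0.467 − 1.318e-04) = 3.72e-08.

K_a = 3.72e-08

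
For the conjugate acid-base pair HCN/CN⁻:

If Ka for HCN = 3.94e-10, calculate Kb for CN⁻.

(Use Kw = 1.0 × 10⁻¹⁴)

For a conjugate pair Ka × Kb = Kw, so Kb = Kw/Ka = 1.0 × 10⁻¹⁴ / 3.94e-10 = 2.54e-05.

K_b = 2.54e-05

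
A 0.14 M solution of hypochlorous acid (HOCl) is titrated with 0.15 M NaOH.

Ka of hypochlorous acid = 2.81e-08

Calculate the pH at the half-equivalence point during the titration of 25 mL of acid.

At half-equivalence [HA] = [A⁻], so Henderson-Hasselbalch gives pH = pKa = -log(2.81e-08) = 7.55.

pH = pKa = 7.55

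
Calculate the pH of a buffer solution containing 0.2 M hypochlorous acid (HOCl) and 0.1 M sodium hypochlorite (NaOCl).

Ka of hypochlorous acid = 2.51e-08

pKa = -log(2.51e-08) = 7.60. pH = pKa + log([A⁻]/[HA]) = 7.60 + log(0.1/0.2)

pH = 7.30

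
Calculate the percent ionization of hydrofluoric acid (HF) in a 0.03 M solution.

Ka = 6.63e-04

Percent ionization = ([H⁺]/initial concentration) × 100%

Using Ka equilibrium: x² + Ka×x - Ka×C = 0. Solving: [H⁺] = 4.1406e-03. Percent = (4.1406e-03/0.03) × 100

Percent ionization = 13.8%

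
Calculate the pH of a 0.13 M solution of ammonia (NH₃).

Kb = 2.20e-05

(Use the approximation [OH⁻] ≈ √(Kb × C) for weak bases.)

[OH⁻] = √(Kb × C) = √(2.20e-05 × 0.13) = 1.6912e-03. pOH = 2.77, pH = 14 - pOH

pH = 11.23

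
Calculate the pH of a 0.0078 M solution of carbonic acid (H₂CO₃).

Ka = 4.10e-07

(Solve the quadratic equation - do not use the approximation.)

x² + Ka×x - Ka×C = 0. Using quadratic formula: [H⁺] = 5.6346e-05

pH = 4.25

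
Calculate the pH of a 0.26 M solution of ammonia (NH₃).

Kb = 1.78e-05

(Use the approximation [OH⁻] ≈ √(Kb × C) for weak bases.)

[OH⁻] = √(Kb × C) = √(1.78e-05 × 0.26) = 2.1513e-03. pOH = 2.67, pH = 14 - pOH

pH = 11.33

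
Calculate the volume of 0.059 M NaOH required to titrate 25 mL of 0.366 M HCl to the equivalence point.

At equivalence: moles acid = moles base. moles HCl = 0.366 × 25/1000 = 0.00915 mol. V_base = moles / 0.059 × 1000 = 155.1 mL.

V_{base} = 155.1 mL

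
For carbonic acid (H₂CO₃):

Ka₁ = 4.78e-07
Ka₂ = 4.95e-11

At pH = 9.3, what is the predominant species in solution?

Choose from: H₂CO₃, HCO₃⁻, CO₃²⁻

pKa₁ = 6.32, pKa₂ = 10.31. For a polyprotic acid the predominant species crosses at each pKa: below pKa_n the protonated form dominates, above it the deprotonated form does. At pH = 9.3, the predominant species is HCO₃⁻.

HCO₃⁻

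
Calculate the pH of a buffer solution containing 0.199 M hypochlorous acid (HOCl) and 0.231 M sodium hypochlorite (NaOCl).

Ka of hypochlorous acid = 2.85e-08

pKa = -log(2.85e-08) = 7.55. pH = pKa + log([A⁻]/[HA]) = 7.55 + log(0.231/0.199)

pH = 7.61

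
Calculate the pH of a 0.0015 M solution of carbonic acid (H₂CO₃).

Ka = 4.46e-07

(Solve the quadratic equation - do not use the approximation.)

x² + Ka×x - Ka×C = 0. Using quadratic formula: [H⁺] = 2.5643e-05

pH = 4.59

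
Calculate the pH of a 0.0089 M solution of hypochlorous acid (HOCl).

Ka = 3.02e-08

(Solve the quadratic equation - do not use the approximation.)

x² + Ka×x - Ka×C = 0. Using quadratic formula: [H⁺] = 1.6379e-05

pH = 4.79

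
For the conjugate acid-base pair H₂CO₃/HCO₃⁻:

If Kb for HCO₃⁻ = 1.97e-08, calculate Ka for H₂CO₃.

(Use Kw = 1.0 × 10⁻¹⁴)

For a conjugate pair Ka × Kb = Kw, so Ka = Kw/Kb = 1.0 × 10⁻¹⁴ / 1.97e-08 = 5.08e-07.

K_a = 5.08e-07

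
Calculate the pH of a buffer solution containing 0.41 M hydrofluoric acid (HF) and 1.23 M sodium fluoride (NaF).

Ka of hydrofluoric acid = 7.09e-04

pKa = -log(7.09e-04) = 3.15. pH = pKa + log([A⁻]/[HA]) = 3.15 + log(1.23/0.41)

pH = 3.63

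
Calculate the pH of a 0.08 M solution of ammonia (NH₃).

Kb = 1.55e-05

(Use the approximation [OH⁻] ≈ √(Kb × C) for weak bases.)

[OH⁻] = √(Kb × C) = √(1.55e-05 × 0.08) = 1.1136e-03. pOH = 2.95, pH = 14 - pOH

pH = 11.05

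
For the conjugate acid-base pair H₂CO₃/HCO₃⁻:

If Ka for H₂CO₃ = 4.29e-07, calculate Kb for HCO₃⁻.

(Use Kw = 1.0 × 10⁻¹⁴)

For a conjugate pair Ka × Kb = Kw, so Kb = Kw/Ka = 1.0 × 10⁻¹⁴ / 4.29e-07 = 2.33e-08.

K_b = 2.33e-08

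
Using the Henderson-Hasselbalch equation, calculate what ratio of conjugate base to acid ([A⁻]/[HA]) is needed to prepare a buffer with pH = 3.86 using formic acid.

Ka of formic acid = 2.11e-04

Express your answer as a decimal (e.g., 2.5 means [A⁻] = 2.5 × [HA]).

pKa = -log(2.11e-04) = 3.6757. pH = pKa + log([A⁻]/[HA]), so log([A⁻]/[HA]) = pH − pKa = 3.86 − 3.6757 = 0.1843. [A⁻]/[HA] = 10^(0.1843) = 1.53

[A⁻]/[HA] = 1.53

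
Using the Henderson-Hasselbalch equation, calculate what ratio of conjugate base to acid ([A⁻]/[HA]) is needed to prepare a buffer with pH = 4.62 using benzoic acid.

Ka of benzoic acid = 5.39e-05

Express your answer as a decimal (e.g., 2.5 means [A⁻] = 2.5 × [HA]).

pKa = -log(5.39e-05) = 4.2684. pH = pKa + log([A⁻]/[HA]), so log([A⁻]/[HA]) = pH − pKa = 4.62 − 4.2684 = 0.3516. [A⁻]/[HA] = 10^(0.3516) = 2.25

[A⁻]/[HA] = 2.25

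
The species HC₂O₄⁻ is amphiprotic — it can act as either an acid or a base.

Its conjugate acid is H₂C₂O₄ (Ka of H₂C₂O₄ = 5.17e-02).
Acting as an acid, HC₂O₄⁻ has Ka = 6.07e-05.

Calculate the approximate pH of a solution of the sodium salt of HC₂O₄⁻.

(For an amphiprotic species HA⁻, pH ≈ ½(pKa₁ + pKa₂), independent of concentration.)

pKa₁ = -log(5.17e-02) = 1.29; pKa₂ = -log(6.07e-05) = 4.22. For an amphiprotic species, pH ≈ ½(pKa₁ + pKa₂) = ½(1.29 + 4.22) = 2.75.

pH = 2.75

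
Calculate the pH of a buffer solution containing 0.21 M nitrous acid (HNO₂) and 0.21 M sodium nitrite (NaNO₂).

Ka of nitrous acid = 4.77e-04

pKa = -log(4.77e-04) = 3.32. pH = pKa + log([A⁻]/[HA]) = 3.32 + log(0.21/0.21)

pH = 3.32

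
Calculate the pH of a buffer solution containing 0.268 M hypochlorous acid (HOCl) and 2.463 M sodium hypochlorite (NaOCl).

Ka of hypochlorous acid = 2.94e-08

pKa = -log(2.94e-08) = 7.53. pH = pKa + log([A⁻]/[HA]) = 7.53 + log(2.463/0.268)

pH = 8.49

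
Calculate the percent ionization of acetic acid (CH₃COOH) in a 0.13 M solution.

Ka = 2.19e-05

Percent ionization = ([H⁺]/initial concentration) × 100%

Using Ka equilibrium: x² + Ka×x - Ka×C = 0. Solving: [H⁺] = 1.6764e-03. Percent = (1.6764e-03/0.13) × 100

Percent ionization = 1.29%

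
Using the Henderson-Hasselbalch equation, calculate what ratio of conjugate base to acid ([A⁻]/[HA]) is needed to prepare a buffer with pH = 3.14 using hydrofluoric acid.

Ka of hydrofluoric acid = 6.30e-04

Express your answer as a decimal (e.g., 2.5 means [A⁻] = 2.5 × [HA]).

pKa = -log(6.30e-04) = 3.2007. pH = pKa + log([A⁻]/[HA]), so log([A⁻]/[HA]) = pH − pKa = 3.14 − 3.2007 = -0.0607. [A⁻]/[HA] = 10^(-0.0607) = 0.870

[A⁻]/[HA] = 0.870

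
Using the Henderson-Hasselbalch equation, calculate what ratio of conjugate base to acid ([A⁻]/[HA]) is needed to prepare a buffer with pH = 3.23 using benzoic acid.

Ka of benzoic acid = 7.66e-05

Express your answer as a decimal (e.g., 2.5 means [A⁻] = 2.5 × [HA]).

pKa = -log(7.66e-05) = 4.1158. pH = pKa + log([A⁻]/[HA]), so log([A⁻]/[HA]) = pH − pKa = 3.23 − 4.1158 = -0.8858. [A⁻]/[HA] = 10^(-0.8858) = 0.130

[A⁻]/[HA] = 0.130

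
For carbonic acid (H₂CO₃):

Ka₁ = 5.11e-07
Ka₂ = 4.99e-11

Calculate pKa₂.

pKa₂ = -log(Ka₂) = -log(4.99e-11) = 10.30.

pK_{a2} = 10.30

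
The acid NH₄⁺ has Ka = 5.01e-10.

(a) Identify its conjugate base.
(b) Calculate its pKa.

(a) The conjugate base is formed by removing one H⁺ from NH₄⁺, giving NH₃. (b) pKa = -log(Ka) = -log(5.01e-10) = 9.30.

Conjugate base: NH₃; pK_a = 9.30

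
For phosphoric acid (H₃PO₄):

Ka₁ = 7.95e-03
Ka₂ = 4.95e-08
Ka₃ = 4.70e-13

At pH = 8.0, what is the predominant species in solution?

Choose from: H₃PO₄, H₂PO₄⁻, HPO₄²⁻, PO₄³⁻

pKa₁ = 2.10, pKa₂ = 7.31, pKa₃ = 12.33. For a polyprotic acid the predominant species crosses at each pKa: below pKa_n the protonated form dominates, above it the deprotonated form does. At pH = 8.0, the predominant species is HPO₄²⁻.

HPO₄²⁻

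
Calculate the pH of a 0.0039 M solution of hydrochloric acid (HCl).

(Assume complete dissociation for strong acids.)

[H⁺] = 0.0039 M for strong acid. pH = -log[H⁺] = -log(0.0039)

pH = 2.41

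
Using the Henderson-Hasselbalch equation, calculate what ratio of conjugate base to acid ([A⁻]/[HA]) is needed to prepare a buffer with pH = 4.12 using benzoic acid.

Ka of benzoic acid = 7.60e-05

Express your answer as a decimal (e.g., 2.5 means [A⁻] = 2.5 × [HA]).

pKa = -log(7.60e-05) = 4.1192. pH = pKa + log([A⁻]/[HA]), so log([A⁻]/[HA]) = pH − pKa = 4.12 − 4.1192 = 0.0008. [A⁻]/[HA] = 10^(0.0008) = 1.00

[A⁻]/[HA] = 1.00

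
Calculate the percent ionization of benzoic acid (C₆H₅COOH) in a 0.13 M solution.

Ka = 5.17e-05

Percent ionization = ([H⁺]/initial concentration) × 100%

Using Ka equilibrium: x² + Ka×x - Ka×C = 0. Solving: [H⁺] = 2.5668e-03. Percent = (2.5668e-03/0.13) × 100

Percent ionization = 1.97%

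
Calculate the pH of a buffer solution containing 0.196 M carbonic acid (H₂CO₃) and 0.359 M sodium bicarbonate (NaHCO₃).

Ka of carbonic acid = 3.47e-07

pKa = -log(3.47e-07) = 6.46. pH = pKa + log([A⁻]/[HA]) = 6.46 + log(0.359/0.196)

pH = 6.72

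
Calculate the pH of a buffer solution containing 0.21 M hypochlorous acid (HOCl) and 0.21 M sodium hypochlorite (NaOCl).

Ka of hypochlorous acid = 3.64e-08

pKa = -log(3.64e-08) = 7.44. pH = pKa + log([A⁻]/[HA]) = 7.44 + log(0.21/0.21)

pH = 7.44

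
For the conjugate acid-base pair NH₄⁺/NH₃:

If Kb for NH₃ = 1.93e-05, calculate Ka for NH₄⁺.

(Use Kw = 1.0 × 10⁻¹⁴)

For a conjugate pair Ka × Kb = Kw, so Ka = Kw/Kb = 1.0 × 10⁻¹⁴ / 1.93e-05 = 5.18e-10.

K_a = 5.18e-10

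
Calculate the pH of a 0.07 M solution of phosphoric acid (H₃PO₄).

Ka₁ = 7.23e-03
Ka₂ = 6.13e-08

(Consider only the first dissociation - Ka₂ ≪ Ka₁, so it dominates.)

First dissociation dominates. From Ka₁ = [H⁺][HA⁻]/[H₂A], x² + Ka₁·x − Ka₁·C = 0 with C = 0.07 M and Ka₁ = 7.23e-03. Solving: [H⁺] = (−Ka₁ + √(Ka₁² + 4·Ka₁·C)) / 2 = 1.9170e-02 M. pH = -log(1.9170e-02) = 1.72.

pH = 1.72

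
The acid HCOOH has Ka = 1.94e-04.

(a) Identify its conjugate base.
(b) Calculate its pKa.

(a) The conjugate base is formed by removing one H⁺ from HCOOH, giving HCOO⁻. (b) pKa = -log(Ka) = -log(1.94e-04) = 3.71.

Conjugate base: HCOO⁻; pK_a = 3.71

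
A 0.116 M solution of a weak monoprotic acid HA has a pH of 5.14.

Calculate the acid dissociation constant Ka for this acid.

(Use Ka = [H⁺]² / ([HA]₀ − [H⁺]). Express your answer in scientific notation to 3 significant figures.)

[H⁺] = 10^(−pH) = 10^(−5.14) = 7.244e-06 M. For HA ⇌ H⁺ + A⁻, Ka = [H⁺][A⁻]/[HA] = [H⁺]² / ([HA]₀ − [H⁺]) = (7.244e-06)² / (0.116 − 7.244e-06) = 4.52e-10.

K_a = 4.52e-10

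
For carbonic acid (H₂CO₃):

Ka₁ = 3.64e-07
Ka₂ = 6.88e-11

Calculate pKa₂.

pKa₂ = -log(Ka₂) = -log(6.88e-11) = 10.16.

pK_{a2} = 10.16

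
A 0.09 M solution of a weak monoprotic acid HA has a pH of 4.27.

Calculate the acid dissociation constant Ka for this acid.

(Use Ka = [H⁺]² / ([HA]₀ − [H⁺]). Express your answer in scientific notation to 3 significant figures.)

[H⁺] = 10^(−pH) = 10^(−4.27) = 5.370e-05 M. For HA ⇌ H⁺ + A⁻, Ka = [H⁺][A⁻]/[HA] = [H⁺]² / ([HA]₀ − [H⁺]) = (5.370e-05)² / (0.09 − 5.370e-05) = 3.21e-08.

K_a = 3.21e-08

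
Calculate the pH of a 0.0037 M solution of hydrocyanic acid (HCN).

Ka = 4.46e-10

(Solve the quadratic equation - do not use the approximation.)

x² + Ka×x - Ka×C = 0. Using quadratic formula: [H⁺] = 1.2844e-06

pH = 5.89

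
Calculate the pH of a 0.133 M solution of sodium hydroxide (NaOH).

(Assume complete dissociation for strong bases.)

[OH⁻] = 0.133 M for strong base. pOH = -log[OH⁻] = 0.88, pH = 14 - pOH

pH = 13.12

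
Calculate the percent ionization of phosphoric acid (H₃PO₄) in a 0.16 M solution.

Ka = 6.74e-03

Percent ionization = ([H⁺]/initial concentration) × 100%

Using Ka equilibrium: x² + Ka×x - Ka×C = 0. Solving: [H⁺] = 2.9641e-02. Percent = (2.9641e-02/0.16) × 100

Percent ionization = 18.5%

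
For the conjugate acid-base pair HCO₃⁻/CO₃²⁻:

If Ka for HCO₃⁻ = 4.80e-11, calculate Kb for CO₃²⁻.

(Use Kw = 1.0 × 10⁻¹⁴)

For a conjugate pair Ka × Kb = Kw, so Kb = Kw/Ka = 1.0 × 10⁻¹⁴ / 4.80e-11 = 2.08e-04.

K_b = 2.08e-04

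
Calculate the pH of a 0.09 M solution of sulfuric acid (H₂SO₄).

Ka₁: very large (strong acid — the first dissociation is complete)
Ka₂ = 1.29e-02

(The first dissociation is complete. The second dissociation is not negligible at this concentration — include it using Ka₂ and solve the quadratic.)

First dissociation is complete: [H⁺]₀ = [HSO₄⁻]₀ = C = 0.09 M. Second dissociation HSO₄⁻ ⇌ H⁺ + SO₄²⁻: let x = [SO₄²⁻]. Ka₂ = (C + x)·x / (C − x) = 1.29e-02 → x² + (C + Ka₂)·x − Ka₂·C = 0 → x² + 0.10290·x − 1.161e-03 = 0. x = (−0.10290 + √(0.10290² + 4 × 1.161e-03)) / 2 = 1.0260e-02 M. [H⁺] = C + x = 0.09 + 1.0260e-02 = 1.0026e-01 M. pH = -log(1.0026e-01) = 1.00.

pH = 1.00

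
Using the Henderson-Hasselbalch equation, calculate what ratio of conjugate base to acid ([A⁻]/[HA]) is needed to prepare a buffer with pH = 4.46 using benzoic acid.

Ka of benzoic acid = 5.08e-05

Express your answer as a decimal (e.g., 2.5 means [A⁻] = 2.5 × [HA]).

pKa = -log(5.08e-05) = 4.2941. pH = pKa + log([A⁻]/[HA]), so log([A⁻]/[HA]) = pH − pKa = 4.46 − 4.2941 = 0.1659. [A⁻]/[HA] = 10^(0.1659) = 1.47

[A⁻]/[HA] = 1.47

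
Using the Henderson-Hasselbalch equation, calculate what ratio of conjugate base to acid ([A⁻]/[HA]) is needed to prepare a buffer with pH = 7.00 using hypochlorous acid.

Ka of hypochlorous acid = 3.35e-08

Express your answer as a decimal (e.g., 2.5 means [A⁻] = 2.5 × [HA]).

pKa = -log(3.35e-08) = 7.4750. pH = pKa + log([A⁻]/[HA]), so log([A⁻]/[HA]) = pH − pKa = 7.00 − 7.4750 = -0.4750. [A⁻]/[HA] = 10^(-0.4750) = 0.335

[A⁻]/[HA] = 0.335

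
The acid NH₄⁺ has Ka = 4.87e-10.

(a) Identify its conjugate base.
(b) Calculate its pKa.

(a) The conjugate base is formed by removing one H⁺ from NH₄⁺, giving NH₃. (b) pKa = -log(Ka) = -log(4.87e-10) = 9.31.

Conjugate base: NH₃; pK_a = 9.31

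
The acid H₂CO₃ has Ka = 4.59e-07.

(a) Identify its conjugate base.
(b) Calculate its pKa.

(a) The conjugate base is formed by removing one H⁺ from H₂CO₃, giving HCO₃⁻. (b) pKa = -log(Ka) = -log(4.59e-07) = 6.34.

Conjugate base: HCO₃⁻; pK_a = 6.34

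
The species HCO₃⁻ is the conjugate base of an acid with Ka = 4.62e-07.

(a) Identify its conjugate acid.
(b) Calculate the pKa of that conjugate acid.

(a) The conjugate acid is formed by adding one H⁺ to HCO₃⁻, giving H₂CO₃. (b) pKa = -log(Ka) = -log(4.62e-07) = 6.34.

Conjugate acid: H₂CO₃; pK_a = 6.34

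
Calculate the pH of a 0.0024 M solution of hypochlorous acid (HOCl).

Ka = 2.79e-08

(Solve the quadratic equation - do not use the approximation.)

x² + Ka×x - Ka×C = 0. Using quadratic formula: [H⁺] = 8.1690e-06

pH = 5.09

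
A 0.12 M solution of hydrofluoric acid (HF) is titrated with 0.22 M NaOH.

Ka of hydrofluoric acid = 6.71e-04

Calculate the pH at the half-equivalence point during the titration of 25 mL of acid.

At half-equivalence [HA] = [A⁻], so Henderson-Hasselbalch gives pH = pKa = -log(6.71e-04) = 3.17.

pH = pKa = 3.17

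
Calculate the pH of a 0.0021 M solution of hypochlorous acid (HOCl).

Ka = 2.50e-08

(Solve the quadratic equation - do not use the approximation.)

x² + Ka×x - Ka×C = 0. Using quadratic formula: [H⁺] = 7.2332e-06

pH = 5.14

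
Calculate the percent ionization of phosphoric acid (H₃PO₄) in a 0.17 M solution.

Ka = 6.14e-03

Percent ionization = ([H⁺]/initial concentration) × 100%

Using Ka equilibrium: x² + Ka×x - Ka×C = 0. Solving: [H⁺] = 2.9383e-02. Percent = (2.9383e-02/0.17) × 100

Percent ionization = 17.3%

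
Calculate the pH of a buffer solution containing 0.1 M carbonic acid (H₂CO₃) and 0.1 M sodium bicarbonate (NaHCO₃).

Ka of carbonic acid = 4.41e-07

pKa = -log(4.41e-07) = 6.36. pH = pKa + log([A⁻]/[HA]) = 6.36 + log(0.1/0.1)

pH = 6.36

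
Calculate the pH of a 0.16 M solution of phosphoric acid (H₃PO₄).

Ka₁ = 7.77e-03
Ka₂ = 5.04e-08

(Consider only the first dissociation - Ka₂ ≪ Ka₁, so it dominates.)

First dissociation dominates. From Ka₁ = [H⁺][HA⁻]/[H₂A], x² + Ka₁·x − Ka₁·C = 0 with C = 0.16 M and Ka₁ = 7.77e-03. Solving: [H⁺] = (−Ka₁ + √(Ka₁² + 4·Ka₁·C)) / 2 = 3.1587e-02 M. pH = -log(3.1587e-02) = 1.50.

pH = 1.50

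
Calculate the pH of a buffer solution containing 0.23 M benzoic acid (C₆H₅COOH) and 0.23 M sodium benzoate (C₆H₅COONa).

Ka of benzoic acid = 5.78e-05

pKa = -log(5.78e-05) = 4.24. pH = pKa + log([A⁻]/[HA]) = 4.24 + log(0.23/0.23)

pH = 4.24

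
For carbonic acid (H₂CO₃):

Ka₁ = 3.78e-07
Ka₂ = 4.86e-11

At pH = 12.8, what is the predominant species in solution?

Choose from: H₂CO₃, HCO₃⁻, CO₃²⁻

pKa₁ = 6.42, pKa₂ = 10.31. For a polyprotic acid the predominant species crosses at each pKa: below pKa_n the protonated form dominates, above it the deprotonated form does. At pH = 12.8, the predominant species is CO₃²⁻.

CO₃²⁻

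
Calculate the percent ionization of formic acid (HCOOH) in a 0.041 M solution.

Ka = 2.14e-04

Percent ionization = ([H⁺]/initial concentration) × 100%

Using Ka equilibrium: x² + Ka×x - Ka×C = 0. Solving: [H⁺] = 2.8570e-03. Percent = (2.8570e-03/0.041) × 100

Percent ionization = 6.97%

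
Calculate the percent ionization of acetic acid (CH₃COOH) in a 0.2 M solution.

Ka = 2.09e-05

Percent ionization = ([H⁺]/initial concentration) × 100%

Using Ka equilibrium: x² + Ka×x - Ka×C = 0. Solving: [H⁺] = 2.0341e-03. Percent = (2.0341e-03/0.2) × 100

Percent ionization = 1.02%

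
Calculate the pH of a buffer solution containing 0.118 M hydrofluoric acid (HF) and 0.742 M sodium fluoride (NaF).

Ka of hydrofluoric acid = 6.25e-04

pKa = -log(6.25e-04) = 3.20. pH = pKa + log([A⁻]/[HA]) = 3.20 + log(0.742/0.118)

pH = 4.00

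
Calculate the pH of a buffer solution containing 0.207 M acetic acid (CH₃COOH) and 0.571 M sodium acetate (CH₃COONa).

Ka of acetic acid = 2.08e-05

pKa = -log(2.08e-05) = 4.68. pH = pKa + log([A⁻]/[HA]) = 4.68 + log(0.571/0.207)

pH = 5.12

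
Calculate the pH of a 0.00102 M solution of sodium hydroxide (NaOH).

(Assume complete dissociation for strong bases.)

[OH⁻] = 0.00102 M for strong base. pOH = -log[OH⁻] = 2.99, pH = 14 - pOH

pH = 11.01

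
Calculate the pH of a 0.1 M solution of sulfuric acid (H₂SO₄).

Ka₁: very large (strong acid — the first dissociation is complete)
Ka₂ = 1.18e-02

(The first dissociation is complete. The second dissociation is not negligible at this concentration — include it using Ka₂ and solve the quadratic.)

First dissociation is complete: [H⁺]₀ = [HSO₄⁻]₀ = C = 0.1 M. Second dissociation HSO₄⁻ ⇌ H⁺ + SO₄²⁻: let x = [SO₄²⁻]. Ka₂ = (C + x)·x / (C − x) = 1.18e-02 → x² + (C + Ka₂)·x − Ka₂·C = 0 → x² + 0.11180·x − 1.180e-03 = 0. x = (−0.11180 + √(0.11180² + 4 × 1.180e-03)) / 2 = 9.7111e-03 M. [H⁺] = C + x = 0.1 + 9.7111e-03 = 1.0971e-01 M. pH = -log(1.0971e-01) = 0.96.

pH = 0.96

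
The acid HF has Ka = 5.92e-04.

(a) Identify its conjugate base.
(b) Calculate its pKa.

(a) The conjugate base is formed by removing one H⁺ from HF, giving F⁻. (b) pKa = -log(Ka) = -log(5.92e-04) = 3.23.

Conjugate base: F⁻; pK_a = 3.23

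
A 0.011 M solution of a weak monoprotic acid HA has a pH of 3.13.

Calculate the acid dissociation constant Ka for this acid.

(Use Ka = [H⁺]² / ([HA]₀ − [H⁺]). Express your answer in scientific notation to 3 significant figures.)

[H⁺] = 10^(−pH) = 10^(−3.13) = 7.413e-04 M. For HA ⇌ H⁺ + A⁻, Ka = [H⁺][A⁻]/[HA] = [H⁺]² / ([HA]₀ − [H⁺]) = (7.413e-04)² / (0.011 − 7.413e-04) = 5.36e-05.

K_a = 5.36e-05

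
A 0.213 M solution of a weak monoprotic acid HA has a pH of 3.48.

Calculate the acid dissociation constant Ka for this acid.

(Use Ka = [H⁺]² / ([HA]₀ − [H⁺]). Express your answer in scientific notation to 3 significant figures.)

[H⁺] = 10^(−pH) = 10^(−3.48) = 3.311e-04 M. For HA ⇌ H⁺ + A⁻, Ka = [H⁺][A⁻]/[HA] = [H⁺]² / ([HA]₀ − [H⁺]) = (3.311e-04)² / (0.213 − 3.311e-04) = 5.16e-07.

K_a = 5.16e-07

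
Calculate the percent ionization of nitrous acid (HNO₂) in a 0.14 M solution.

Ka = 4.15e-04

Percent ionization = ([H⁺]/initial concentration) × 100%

Using Ka equilibrium: x² + Ka×x - Ka×C = 0. Solving: [H⁺] = 7.4177e-03. Percent = (7.4177e-03/0.14) × 100

Percent ionization = 5.3%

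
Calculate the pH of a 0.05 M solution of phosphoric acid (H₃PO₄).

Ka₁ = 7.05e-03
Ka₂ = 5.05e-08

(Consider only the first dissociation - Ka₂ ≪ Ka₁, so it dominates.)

First dissociation dominates. From Ka₁ = [H⁺][HA⁻]/[H₂A], x² + Ka₁·x − Ka₁·C = 0 with C = 0.05 M and Ka₁ = 7.05e-03. Solving: [H⁺] = (−Ka₁ + √(Ka₁² + 4·Ka₁·C)) / 2 = 1.5578e-02 M. pH = -log(1.5578e-02) = 1.81.

pH = 1.81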